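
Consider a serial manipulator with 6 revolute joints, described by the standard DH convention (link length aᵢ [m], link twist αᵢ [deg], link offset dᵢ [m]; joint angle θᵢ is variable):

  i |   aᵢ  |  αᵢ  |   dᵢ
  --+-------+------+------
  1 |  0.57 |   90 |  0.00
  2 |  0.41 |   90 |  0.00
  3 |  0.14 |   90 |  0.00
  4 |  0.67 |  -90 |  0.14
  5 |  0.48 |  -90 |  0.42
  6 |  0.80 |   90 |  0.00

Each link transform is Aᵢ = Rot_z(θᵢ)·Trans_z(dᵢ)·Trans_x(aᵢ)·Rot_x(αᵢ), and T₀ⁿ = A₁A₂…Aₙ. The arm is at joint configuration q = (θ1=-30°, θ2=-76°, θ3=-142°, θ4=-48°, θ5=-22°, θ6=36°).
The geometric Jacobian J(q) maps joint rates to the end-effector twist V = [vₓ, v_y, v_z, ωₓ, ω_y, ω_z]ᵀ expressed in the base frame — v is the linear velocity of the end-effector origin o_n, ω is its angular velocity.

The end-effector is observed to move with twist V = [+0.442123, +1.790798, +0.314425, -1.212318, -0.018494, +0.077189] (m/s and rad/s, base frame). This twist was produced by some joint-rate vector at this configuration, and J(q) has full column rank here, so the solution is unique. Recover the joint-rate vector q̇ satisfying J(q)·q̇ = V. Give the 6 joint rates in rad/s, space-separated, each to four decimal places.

o_n = [1.5632, -0.5253, 1.2105]
J₁: ẑ×o_n = [0.5253, 1.5632, -0.0000], ω = ẑ
J2: z=[-0.5000, -0.8660, 0.0000] o=[0.4936, -0.2850, 0.0000] → [-1.0484, 0.6053, 1.0464, -0.5000, -0.8660, 0.0000]
J3: z=[-0.8403, 0.4851, -0.2419] o=[0.5795, -0.3346, -0.3978] → [0.7342, 1.1135, -0.3170, -0.8403, 0.4851, -0.2419]
J4: z=[-0.5230, -0.6080, 0.5974] o=[0.5995, -0.2466, -0.2908] → [-0.7463, 1.3609, 0.7316, -0.5230, -0.6080, 0.5974]
J5: z=[-0.4562, 0.7917, 0.4063] o=[1.0087, -0.2915, 0.2561] → [0.8506, 0.6607, -0.3324, -0.4562, 0.7917, 0.4063]
J6: z=[0.7546, 0.5862, -0.2949] o=[1.0435, -0.0416, 0.8419] → [0.0735, -0.4315, -0.6697, 0.7546, 0.5862, -0.2949]
q̇ = J⁺·V = [0.3160, 0.5820, 0.9440, -0.1980, 0.0760, -0.2610]

0.3160 0.5820 0.9440 -0.1980 0.0760 -0.2610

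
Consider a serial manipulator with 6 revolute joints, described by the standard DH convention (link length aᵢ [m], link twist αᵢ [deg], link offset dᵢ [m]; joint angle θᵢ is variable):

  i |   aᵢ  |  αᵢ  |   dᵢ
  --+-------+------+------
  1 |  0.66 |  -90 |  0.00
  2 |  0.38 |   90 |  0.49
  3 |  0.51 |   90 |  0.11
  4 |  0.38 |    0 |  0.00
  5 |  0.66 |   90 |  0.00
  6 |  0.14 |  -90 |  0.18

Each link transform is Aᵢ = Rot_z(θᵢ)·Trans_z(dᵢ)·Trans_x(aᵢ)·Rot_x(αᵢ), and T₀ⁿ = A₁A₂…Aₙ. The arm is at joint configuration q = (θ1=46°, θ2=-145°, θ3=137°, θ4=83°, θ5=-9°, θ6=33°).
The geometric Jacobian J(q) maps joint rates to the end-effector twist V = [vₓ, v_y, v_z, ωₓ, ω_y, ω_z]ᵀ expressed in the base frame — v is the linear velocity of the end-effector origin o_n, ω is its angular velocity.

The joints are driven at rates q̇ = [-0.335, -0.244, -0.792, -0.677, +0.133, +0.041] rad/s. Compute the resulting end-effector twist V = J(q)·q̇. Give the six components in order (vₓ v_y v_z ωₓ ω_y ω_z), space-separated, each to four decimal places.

o_n = [-0.7223, 0.9642, -1.1186]
J₁: ẑ×o_n = [-0.9642, -0.7223, 0.0000], ω = ẑ
J2: z=[-0.7193, 0.6947, 0.0000] o=[0.4585, 0.4748, 0.0000] → [-0.7771, -0.8047, 0.4682, -0.7193, 0.6947, 0.0000]
J3: z=[-0.3984, -0.4126, -0.8192] o=[-0.1102, 0.5912, 0.2180] → [0.8570, -0.0312, -0.4011, -0.3984, -0.4126, -0.8192]
J4: z=[-0.9142, 0.1062, 0.3912] o=[-0.1920, 1.0072, -0.0861] → [-0.0928, -1.1513, 0.0957, -0.9142, 0.1062, 0.3912]
J5: z=[-0.9142, 0.1062, 0.3912] o=[-0.3457, 0.8935, -0.4145] → [-0.1024, -0.7910, -0.0246, -0.9142, 0.1062, 0.3912]
J6: z=[0.0383, 0.9834, -0.1774] o=[-0.6121, 0.7963, -1.0105] → [-0.0766, 0.0237, 0.1148, 0.0383, 0.9834, -0.1774]
V = J·q̇ = [-0.1201, 1.1382, 0.1401, 0.9900, 0.1398, 0.0937]

-0.1201 1.1382 0.1401 0.9900 0.1398 0.0937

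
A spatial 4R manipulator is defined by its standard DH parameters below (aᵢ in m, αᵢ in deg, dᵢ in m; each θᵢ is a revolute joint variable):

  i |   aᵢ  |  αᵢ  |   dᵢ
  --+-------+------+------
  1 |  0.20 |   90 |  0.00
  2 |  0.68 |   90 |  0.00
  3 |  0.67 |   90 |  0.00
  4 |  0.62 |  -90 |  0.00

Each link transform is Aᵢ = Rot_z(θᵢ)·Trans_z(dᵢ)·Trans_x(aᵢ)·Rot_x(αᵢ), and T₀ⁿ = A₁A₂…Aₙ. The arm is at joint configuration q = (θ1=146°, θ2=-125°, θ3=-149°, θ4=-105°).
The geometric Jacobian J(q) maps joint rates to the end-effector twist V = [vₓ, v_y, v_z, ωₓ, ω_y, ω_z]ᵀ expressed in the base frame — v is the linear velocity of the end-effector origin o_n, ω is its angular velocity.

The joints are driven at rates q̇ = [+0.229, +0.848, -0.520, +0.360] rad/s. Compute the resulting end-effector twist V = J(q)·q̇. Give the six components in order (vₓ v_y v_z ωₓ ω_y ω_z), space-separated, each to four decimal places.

o_n = [-0.6036, 0.0906, -0.5428]
J₁: ẑ×o_n = [-0.0906, -0.6036, 0.0000], ω = ẑ
J2: z=[0.5592, 0.8290, 0.0000] o=[-0.1658, 0.1118, 0.0000] → [-0.4500, 0.3035, 0.3510, 0.5592, 0.8290, 0.0000]
J3: z=[0.6791, -0.4581, 0.5736] o=[0.1575, -0.1063, -0.5570] → [-0.1194, -0.4463, -0.2150, 0.6791, -0.4581, 0.5736]
J4: z=[0.2344, 0.8758, 0.4219] o=[-0.3085, -0.2081, -0.0866] → [-0.5256, -0.0176, 0.3285, 0.2344, 0.8758, 0.4219]
V = J·q̇ = [-0.5294, 0.3449, 0.5277, 0.2054, 1.2565, 0.0826]

-0.5294 0.3449 0.5277 0.2054 1.2565 0.0826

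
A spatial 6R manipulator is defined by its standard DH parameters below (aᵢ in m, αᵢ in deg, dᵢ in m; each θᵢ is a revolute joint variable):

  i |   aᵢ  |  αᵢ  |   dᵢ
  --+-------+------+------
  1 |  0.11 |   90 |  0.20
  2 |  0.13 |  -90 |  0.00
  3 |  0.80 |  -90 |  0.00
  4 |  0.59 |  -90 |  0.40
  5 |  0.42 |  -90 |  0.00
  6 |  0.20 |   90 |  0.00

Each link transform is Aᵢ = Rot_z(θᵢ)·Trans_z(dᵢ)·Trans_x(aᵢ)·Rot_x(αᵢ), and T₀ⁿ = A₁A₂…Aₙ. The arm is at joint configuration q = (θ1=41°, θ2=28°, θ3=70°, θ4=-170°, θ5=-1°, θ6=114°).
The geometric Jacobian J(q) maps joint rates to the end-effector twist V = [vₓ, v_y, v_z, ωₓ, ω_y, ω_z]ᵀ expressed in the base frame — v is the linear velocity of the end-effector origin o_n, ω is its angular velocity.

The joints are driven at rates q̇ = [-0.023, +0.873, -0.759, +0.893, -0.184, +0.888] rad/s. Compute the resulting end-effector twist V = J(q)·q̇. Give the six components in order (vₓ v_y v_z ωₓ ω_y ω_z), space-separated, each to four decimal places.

-0.5382 0.1926 0.5586 0.9189 -0.4144 -0.8606

o_n = [-0.1122, -0.0956, 0.0420]
J₁: ẑ×o_n = [0.0956, -0.1122, 0.0000], ω = ẑ
J2: z=[0.6561, -0.7547, 0.0000] o=[0.0830, 0.0722, 0.2000] → [0.1193, 0.1037, -0.2574, 0.6561, -0.7547, 0.0000]
J3: z=[-0.3543, -0.3080, 0.8829] o=[0.1696, 0.1475, 0.2610] → [0.2821, -0.3264, -0.0007, -0.3543, -0.3080, 0.8829]
J4: z=[-0.8506, -0.2862, -0.4412] o=[-0.1412, 0.8733, 0.3895] → [-0.3280, -0.3084, 0.8325, -0.8506, -0.2862, -0.4412]
J5: z=[-0.4164, -0.1458, 0.8974] o=[-0.2920, 0.2001, 0.2102] → [0.2899, 0.0913, 0.1493, -0.4164, -0.1458, 0.8974]
J6: z=[0.8560, 0.2696, 0.4410] o=[-0.1633, -0.1997, 0.2049] → [-0.0898, 0.1621, 0.0753, 0.8560, 0.2696, 0.4410]
V = J·q̇ = [-0.5382, 0.1926, 0.5586, 0.9189, -0.4144, -0.8606]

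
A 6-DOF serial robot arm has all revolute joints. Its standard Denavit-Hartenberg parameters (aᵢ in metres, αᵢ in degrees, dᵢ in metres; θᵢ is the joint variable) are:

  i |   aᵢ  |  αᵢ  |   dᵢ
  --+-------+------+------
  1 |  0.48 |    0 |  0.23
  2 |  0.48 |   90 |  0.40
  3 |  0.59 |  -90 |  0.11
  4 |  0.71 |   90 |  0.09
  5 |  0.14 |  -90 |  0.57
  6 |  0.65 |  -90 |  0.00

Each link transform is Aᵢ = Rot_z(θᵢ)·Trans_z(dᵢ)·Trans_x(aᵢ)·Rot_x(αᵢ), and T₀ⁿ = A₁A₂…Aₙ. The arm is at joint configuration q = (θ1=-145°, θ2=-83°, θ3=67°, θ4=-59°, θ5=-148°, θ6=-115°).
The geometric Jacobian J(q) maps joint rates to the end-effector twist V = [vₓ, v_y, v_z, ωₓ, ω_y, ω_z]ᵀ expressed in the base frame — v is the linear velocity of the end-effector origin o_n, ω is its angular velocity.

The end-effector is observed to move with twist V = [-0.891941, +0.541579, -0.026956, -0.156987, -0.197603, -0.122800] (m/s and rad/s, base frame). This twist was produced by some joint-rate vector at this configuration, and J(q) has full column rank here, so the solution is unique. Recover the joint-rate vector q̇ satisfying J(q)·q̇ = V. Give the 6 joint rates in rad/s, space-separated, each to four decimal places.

o_n = [0.4300, 0.9229, 0.7124]
J₁: ẑ×o_n = [-0.9229, 0.4300, 0.0000], ω = ẑ
J2: z=[0.0000, 0.0000, 1.0000] o=[-0.3932, -0.2753, 0.2300] → [-1.1982, 0.8232, 0.0000, 0.0000, 0.0000, 1.0000]
J3: z=[0.7431, 0.6691, 0.0000] o=[-0.7144, 0.0814, 0.6300] → [0.0551, -0.0612, -0.1404, 0.7431, 0.6691, 0.0000]
J4: z=[0.6159, -0.6841, 0.3907] o=[-0.7869, 0.3263, 1.1731] → [0.0821, 0.7592, 1.1999, 0.6159, -0.6841, 0.3907]
J5: z=[0.6069, 0.0957, -0.7890] o=[-0.3748, 0.7782, 1.5449] → [0.0345, -0.1298, 0.0108, 0.6069, 0.0957, -0.7890]
J6: z=[-0.2561, 0.9633, -0.0801] o=[-0.1342, 0.7976, 1.0099] → [-0.2765, -0.1214, -0.5756, -0.2561, 0.9633, -0.0801]
q̇ = J⁺·V = [-0.3960, 0.9700, -0.8240, 0.0130, 0.8600, 0.2910]

-0.3960 0.9700 -0.8240 0.0130 0.8600 0.2910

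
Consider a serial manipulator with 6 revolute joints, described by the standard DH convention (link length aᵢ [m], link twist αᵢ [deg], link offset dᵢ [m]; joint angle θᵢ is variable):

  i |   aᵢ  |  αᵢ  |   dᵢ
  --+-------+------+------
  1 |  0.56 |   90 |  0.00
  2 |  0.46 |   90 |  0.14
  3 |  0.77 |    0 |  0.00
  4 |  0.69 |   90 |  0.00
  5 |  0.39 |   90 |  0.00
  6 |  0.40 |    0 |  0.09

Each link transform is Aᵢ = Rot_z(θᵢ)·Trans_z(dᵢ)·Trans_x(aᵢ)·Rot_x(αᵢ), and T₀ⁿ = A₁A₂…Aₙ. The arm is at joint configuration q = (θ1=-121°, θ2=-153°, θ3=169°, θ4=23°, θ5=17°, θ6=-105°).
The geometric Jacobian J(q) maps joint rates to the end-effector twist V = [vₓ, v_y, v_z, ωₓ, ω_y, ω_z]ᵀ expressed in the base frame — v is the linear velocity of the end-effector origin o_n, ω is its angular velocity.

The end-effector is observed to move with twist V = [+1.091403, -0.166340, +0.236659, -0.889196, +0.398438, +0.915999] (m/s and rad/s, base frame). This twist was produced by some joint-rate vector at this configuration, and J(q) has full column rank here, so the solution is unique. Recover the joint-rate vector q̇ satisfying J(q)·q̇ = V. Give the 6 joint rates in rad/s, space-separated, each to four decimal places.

o_n = [-0.5779, -1.5382, 0.5355]
J₁: ẑ×o_n = [1.5382, -0.5779, 0.0000], ω = ẑ
J2: z=[-0.8572, 0.5150, 0.0000] o=[-0.2884, -0.4800, 0.0000] → [0.2758, 0.4590, 1.0561, -0.8572, 0.5150, 0.0000]
J3: z=[0.2338, 0.3891, 0.8910] o=[-0.1973, -0.0566, -0.2088] → [1.6098, -0.5131, -0.1983, 0.2338, 0.3891, 0.8910]
J4: z=[0.2338, 0.3891, 0.8910] o=[-0.6701, -0.5582, 0.1343] → [1.0293, -0.0116, -0.2650, 0.2338, 0.3891, 0.8910]
J5: z=[-0.9338, 0.3450, 0.0944] o=[-0.8569, -1.1475, 0.4407] → [0.0696, 0.1149, 0.2686, -0.9338, 0.3450, 0.0944]
J6: z=[-0.3027, -0.6219, -0.7222] o=[-0.9312, -1.4217, 0.7079] → [0.0231, -0.3073, 0.2550, -0.3027, -0.6219, -0.7222]
q̇ = J⁺·V = [0.7590, 0.0160, -0.2510, 0.2510, 0.9670, -0.0910]

0.7590 0.0160 -0.2510 0.2510 0.9670 -0.0910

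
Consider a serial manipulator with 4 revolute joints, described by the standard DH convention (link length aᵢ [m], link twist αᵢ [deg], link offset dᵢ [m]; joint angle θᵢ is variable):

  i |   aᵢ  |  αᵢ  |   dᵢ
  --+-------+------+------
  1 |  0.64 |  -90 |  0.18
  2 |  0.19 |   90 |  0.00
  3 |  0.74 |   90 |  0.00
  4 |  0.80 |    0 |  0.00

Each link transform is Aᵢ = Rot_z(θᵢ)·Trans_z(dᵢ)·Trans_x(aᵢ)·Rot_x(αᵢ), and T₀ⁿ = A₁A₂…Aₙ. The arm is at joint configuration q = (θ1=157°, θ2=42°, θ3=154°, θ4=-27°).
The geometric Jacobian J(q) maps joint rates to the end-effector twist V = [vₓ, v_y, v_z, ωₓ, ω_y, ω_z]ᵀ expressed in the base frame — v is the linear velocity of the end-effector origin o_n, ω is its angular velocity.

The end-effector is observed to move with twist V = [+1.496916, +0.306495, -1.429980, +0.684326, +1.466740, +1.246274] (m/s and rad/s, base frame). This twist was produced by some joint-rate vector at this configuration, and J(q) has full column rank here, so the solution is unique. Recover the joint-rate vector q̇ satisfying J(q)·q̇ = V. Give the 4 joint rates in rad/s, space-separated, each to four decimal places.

0.7820 -0.8940 0.3070 -0.8050

o_n = [0.1490, -0.7551, 0.6567]
J₁: ẑ×o_n = [0.7551, 0.1490, -0.0000], ω = ẑ
J2: z=[-0.3907, -0.9205, 0.0000] o=[-0.5891, 0.2501, 0.1800] → [-0.4388, 0.1863, 1.0722, -0.3907, -0.9205, 0.0000]
J3: z=[-0.6159, 0.2615, 0.7431] o=[-0.7191, 0.3052, 0.0529] → [0.9459, 1.0170, 0.4261, -0.6159, 0.2615, 0.7431]
J4: z=[-0.6511, -0.7001, -0.2933] o=[-0.3909, -0.1865, 0.4979] → [-0.2779, -0.0550, 0.7481, -0.6511, -0.7001, -0.2933]
q̇ = J⁺·V = [0.7820, -0.8940, 0.3070, -0.8050]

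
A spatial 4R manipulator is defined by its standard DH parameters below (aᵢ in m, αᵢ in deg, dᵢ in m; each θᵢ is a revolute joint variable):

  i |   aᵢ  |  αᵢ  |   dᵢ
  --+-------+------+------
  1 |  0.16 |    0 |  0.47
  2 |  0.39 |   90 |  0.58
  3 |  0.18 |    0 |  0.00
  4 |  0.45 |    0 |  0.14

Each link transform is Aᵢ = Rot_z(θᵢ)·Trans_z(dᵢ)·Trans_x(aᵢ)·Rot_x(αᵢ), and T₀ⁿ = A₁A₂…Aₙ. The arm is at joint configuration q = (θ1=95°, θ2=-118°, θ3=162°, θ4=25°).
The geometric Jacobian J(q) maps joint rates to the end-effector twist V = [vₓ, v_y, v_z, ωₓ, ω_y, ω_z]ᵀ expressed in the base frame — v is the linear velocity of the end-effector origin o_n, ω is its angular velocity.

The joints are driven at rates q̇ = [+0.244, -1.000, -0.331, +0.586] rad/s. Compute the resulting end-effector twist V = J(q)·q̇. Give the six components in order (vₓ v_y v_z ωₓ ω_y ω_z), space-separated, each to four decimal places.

-0.0392 0.1838 -0.0572 -0.0996 -0.2347 -0.7560

o_n = [-0.2784, 0.1195, 1.0508]
J₁: ẑ×o_n = [-0.1195, -0.2784, 0.0000], ω = ẑ
J2: z=[0.0000, 0.0000, 1.0000] o=[-0.0139, 0.1594, 0.4700] → [0.0398, -0.2644, 0.0000, 0.0000, 0.0000, 1.0000]
J3: z=[-0.3907, -0.9205, 0.0000] o=[0.3451, 0.0070, 1.0500] → [-0.0007, 0.0003, -0.6178, -0.3907, -0.9205, 0.0000]
J4: z=[-0.3907, -0.9205, 0.0000] o=[0.1875, 0.0739, 1.1056] → [0.0505, -0.0214, -0.4466, -0.3907, -0.9205, 0.0000]
V = J·q̇ = [-0.0392, 0.1838, -0.0572, -0.0996, -0.2347, -0.7560]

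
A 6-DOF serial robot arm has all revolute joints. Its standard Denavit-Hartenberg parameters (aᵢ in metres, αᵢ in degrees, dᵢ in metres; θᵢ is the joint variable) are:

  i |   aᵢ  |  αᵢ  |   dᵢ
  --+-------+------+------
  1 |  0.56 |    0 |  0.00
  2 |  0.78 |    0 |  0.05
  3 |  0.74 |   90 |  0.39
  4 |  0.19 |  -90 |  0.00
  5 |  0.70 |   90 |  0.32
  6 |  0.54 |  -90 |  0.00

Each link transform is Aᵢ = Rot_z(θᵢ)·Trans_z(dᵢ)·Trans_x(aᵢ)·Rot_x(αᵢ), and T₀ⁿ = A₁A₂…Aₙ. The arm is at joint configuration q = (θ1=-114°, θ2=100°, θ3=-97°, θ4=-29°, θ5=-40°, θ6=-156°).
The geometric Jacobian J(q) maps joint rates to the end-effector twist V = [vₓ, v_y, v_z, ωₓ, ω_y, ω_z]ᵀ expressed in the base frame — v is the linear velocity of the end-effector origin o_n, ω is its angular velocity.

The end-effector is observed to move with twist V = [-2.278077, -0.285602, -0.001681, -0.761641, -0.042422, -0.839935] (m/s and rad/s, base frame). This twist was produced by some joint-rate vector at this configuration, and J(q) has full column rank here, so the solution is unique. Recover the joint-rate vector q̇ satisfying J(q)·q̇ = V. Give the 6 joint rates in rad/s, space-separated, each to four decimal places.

o_n = [0.0132, -1.6734, 0.3589]
J₁: ẑ×o_n = [1.6734, 0.0132, -0.0000], ω = ẑ
J2: z=[0.0000, 0.0000, 1.0000] o=[-0.2278, -0.5116, 0.0000] → [1.1618, 0.2410, -0.0000, 0.0000, 0.0000, 1.0000]
J3: z=[0.0000, 0.0000, 1.0000] o=[0.5291, -0.7003, 0.0500] → [0.9731, -0.5158, 0.0000, 0.0000, 0.0000, 1.0000]
J4: z=[-0.9336, 0.3584, 0.0000] o=[0.2639, -1.3911, 0.4400] → [-0.0291, -0.0757, 0.3533, -0.9336, 0.3584, 0.0000]
J5: z=[-0.1737, -0.4526, 0.8746] o=[0.2043, -1.5463, 0.3479] → [0.1062, -0.1652, -0.0644, -0.1737, -0.4526, 0.8746]
J6: z=[-0.5137, 0.7994, 0.3116] o=[-0.4394, -1.9677, 0.3678] → [-0.0988, 0.1365, -0.5130, -0.5137, 0.7994, 0.3116]
q̇ = J⁺·V = [-0.7190, -0.8390, -0.1640, 0.5120, 0.9230, 0.2400]

-0.7190 -0.8390 -0.1640 0.5120 0.9230 0.2400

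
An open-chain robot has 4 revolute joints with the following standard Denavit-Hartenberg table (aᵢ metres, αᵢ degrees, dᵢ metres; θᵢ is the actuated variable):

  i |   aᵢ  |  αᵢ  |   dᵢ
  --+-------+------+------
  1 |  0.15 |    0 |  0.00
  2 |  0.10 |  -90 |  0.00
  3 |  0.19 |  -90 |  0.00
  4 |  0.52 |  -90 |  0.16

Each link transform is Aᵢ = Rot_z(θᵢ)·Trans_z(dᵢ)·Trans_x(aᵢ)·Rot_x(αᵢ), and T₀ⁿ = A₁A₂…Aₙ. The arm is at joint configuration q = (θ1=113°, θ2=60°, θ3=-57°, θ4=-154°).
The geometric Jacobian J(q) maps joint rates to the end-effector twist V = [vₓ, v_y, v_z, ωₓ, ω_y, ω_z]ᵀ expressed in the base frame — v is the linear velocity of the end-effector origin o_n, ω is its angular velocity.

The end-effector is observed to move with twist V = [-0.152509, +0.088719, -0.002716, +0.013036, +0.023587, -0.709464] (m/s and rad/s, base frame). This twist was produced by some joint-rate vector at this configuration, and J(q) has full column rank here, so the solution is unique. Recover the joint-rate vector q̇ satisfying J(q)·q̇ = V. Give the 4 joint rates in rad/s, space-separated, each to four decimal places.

o_n = [-0.1689, -0.0780, -0.3198]
J₁: ẑ×o_n = [0.0780, -0.1689, 0.0000], ω = ẑ
J2: z=[0.0000, 0.0000, 1.0000] o=[-0.0586, 0.1381, 0.0000] → [0.2161, -0.1103, 0.0000, 0.0000, 0.0000, 1.0000]
J3: z=[-0.1219, -0.9925, 0.0000] o=[-0.1579, 0.1503, 0.0000] → [0.3174, -0.0390, 0.0169, -0.1219, -0.9925, 0.0000]
J4: z=[-0.8324, 0.1022, -0.5446] o=[-0.2606, 0.1629, 0.1593] → [-0.1802, -0.4488, 0.1912, -0.8324, 0.1022, -0.5446]
q̇ = J⁺·V = [-0.0580, -0.6580, -0.0250, -0.0120]

-0.0580 -0.6580 -0.0250 -0.0120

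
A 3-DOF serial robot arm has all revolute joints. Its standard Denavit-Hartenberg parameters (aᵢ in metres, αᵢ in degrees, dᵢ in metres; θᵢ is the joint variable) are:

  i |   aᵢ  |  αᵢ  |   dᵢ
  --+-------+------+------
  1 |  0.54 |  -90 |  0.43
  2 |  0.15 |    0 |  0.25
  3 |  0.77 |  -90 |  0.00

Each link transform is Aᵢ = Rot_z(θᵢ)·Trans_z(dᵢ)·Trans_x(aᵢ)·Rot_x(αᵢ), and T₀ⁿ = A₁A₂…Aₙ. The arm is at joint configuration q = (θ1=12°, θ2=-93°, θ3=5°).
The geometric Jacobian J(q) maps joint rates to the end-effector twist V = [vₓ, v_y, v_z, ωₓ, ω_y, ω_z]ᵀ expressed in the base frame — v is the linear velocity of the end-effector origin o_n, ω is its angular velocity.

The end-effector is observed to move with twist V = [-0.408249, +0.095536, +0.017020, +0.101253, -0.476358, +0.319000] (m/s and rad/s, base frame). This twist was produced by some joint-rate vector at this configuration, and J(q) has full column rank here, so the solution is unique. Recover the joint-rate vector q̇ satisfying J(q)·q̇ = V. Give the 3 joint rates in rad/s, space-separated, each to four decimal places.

0.3190 0.5010 -0.9880

o_n = [0.4948, 0.3608, 1.3493]
J₁: ẑ×o_n = [-0.3608, 0.4948, 0.0000], ω = ẑ
J2: z=[-0.2079, 0.9781, 0.0000] o=[0.5282, 0.1123, 0.4300] → [0.8992, 0.1911, -0.0190, -0.2079, 0.9781, 0.0000]
J3: z=[-0.2079, 0.9781, 0.0000] o=[0.4685, 0.3552, 0.5798] → [0.7527, 0.1600, -0.0269, -0.2079, 0.9781, 0.0000]
q̇ = J⁺·V = [0.3190, 0.5010, -0.9880]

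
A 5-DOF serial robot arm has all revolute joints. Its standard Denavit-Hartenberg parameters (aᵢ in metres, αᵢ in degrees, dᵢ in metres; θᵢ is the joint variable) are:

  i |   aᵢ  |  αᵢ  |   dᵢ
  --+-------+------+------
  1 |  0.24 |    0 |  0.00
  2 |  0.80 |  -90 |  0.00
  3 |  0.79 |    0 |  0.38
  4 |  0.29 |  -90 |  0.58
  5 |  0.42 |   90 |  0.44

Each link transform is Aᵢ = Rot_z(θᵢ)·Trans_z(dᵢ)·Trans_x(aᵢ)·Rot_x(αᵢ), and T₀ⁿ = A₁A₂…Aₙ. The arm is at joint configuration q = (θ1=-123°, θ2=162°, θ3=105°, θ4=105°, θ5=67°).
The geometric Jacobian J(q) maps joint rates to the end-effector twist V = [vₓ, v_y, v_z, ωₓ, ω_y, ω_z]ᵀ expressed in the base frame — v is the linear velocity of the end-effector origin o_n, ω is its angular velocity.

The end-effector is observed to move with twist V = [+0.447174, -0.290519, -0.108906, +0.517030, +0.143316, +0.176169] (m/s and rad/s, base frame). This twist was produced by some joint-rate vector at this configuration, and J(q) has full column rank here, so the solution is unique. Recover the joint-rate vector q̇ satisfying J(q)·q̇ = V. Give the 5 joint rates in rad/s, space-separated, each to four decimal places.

o_n = [-0.1634, 0.5101, -0.1550]
J₁: ẑ×o_n = [-0.5101, -0.1634, 0.0000], ω = ẑ
J2: z=[0.0000, 0.0000, 1.0000] o=[-0.1307, -0.2013, 0.0000] → [-0.7113, -0.0327, 0.0000, 0.0000, 0.0000, 1.0000]
J3: z=[-0.6293, 0.7771, 0.0000] o=[0.4910, 0.3022, 0.0000] → [-0.1204, -0.0975, 0.3777, -0.6293, 0.7771, 0.0000]
J4: z=[-0.6293, 0.7771, 0.0000] o=[0.0930, 0.4688, -0.7631] → [0.4726, 0.3827, 0.1733, -0.6293, 0.7771, 0.0000]
J5: z=[0.3886, 0.3147, 0.8660] o=[-0.4672, 0.7615, -0.6181] → [0.3635, 0.0832, -0.1933, 0.3886, 0.3147, 0.8660]
q̇ = J⁺·V = [0.2640, -0.9400, 0.5790, -0.7930, 0.9840]

0.2640 -0.9400 0.5790 -0.7930 0.9840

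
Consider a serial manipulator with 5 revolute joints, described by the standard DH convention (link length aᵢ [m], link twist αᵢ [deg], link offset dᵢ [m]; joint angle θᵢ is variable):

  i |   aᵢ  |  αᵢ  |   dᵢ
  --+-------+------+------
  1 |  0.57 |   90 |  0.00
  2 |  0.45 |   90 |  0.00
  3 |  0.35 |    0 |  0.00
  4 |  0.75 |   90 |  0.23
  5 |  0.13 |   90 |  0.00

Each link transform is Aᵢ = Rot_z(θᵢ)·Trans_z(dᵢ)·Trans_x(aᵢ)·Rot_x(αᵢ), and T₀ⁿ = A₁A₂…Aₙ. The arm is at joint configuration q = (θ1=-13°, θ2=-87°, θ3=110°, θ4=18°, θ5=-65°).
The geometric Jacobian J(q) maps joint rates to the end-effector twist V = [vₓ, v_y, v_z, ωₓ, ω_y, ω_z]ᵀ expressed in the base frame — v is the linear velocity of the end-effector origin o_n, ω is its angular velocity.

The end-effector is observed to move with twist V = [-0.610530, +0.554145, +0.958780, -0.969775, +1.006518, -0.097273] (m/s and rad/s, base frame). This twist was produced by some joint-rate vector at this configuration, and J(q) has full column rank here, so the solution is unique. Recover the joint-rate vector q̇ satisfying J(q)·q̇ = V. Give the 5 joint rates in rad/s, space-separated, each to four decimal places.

-0.7800 -0.1820 0.8650 0.2690 -0.9430

o_n = [0.2211, -1.0396, 0.1592]
J₁: ẑ×o_n = [1.0396, 0.2211, -0.0000], ω = ẑ
J2: z=[-0.2250, -0.9744, 0.0000] o=[0.5554, -0.1282, 0.0000] → [-0.1551, 0.0358, -0.1207, -0.2250, -0.9744, 0.0000]
J3: z=[-0.9730, 0.2246, -0.0523] o=[0.5783, -0.1335, -0.4494] → [0.0893, 0.6108, 0.9619, -0.9730, 0.2246, -0.0523]
J4: z=[-0.9730, 0.2246, -0.0523] o=[0.4982, -0.4526, -0.3298] → [0.0791, 0.4903, 0.6334, -0.9730, 0.2246, -0.0523]
J5: z=[-0.0983, -0.6092, -0.7869] o=[0.1180, -0.9713, 0.1192] → [-0.0780, -0.0773, 0.0696, -0.0983, -0.6092, -0.7869]
q̇ = J⁺·V = [-0.7800, -0.1820, 0.8650, 0.2690, -0.9430]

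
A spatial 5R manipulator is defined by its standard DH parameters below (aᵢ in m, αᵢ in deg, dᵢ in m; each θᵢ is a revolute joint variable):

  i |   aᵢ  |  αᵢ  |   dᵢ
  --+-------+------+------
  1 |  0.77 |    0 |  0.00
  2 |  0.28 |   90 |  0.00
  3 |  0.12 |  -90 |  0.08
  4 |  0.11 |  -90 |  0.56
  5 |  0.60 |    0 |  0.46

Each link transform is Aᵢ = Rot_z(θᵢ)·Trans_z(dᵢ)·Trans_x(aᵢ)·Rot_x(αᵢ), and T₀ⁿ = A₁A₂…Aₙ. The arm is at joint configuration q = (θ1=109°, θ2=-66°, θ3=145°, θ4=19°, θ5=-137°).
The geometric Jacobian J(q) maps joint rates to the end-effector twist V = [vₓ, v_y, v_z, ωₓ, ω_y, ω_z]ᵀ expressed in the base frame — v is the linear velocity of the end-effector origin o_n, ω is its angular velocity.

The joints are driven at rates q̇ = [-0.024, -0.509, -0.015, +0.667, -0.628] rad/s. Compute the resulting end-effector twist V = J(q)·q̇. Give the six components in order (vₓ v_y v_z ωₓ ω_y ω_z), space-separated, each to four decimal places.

0.7632 0.1646 -0.0349 -0.0076 -0.7984 -0.9621

o_n = [-0.4174, 0.9115, -0.9893]
J₁: ẑ×o_n = [-0.9115, -0.4174, 0.0000], ω = ẑ
J2: z=[0.0000, 0.0000, 1.0000] o=[-0.2507, 0.7280, 0.0000] → [-0.1834, -0.1668, 0.0000, 0.0000, 0.0000, 1.0000]
J3: z=[0.6820, -0.7314, 0.0000] o=[-0.0459, 0.9190, 0.0000] → [0.7235, 0.6747, -0.2769, 0.6820, -0.7314, 0.0000]
J4: z=[-0.4195, -0.3912, -0.8192] o=[-0.0632, 0.7935, 0.0688] → [0.5106, -0.1537, -0.1881, -0.4195, -0.3912, -0.8192]
J5: z=[-0.4498, 0.8734, -0.1867] o=[-0.3849, 0.5425, -0.3302] → [-0.5067, -0.2904, -0.1375, -0.4498, 0.8734, -0.1867]
V = J·q̇ = [0.7632, 0.1646, -0.0349, -0.0076, -0.7984, -0.9621]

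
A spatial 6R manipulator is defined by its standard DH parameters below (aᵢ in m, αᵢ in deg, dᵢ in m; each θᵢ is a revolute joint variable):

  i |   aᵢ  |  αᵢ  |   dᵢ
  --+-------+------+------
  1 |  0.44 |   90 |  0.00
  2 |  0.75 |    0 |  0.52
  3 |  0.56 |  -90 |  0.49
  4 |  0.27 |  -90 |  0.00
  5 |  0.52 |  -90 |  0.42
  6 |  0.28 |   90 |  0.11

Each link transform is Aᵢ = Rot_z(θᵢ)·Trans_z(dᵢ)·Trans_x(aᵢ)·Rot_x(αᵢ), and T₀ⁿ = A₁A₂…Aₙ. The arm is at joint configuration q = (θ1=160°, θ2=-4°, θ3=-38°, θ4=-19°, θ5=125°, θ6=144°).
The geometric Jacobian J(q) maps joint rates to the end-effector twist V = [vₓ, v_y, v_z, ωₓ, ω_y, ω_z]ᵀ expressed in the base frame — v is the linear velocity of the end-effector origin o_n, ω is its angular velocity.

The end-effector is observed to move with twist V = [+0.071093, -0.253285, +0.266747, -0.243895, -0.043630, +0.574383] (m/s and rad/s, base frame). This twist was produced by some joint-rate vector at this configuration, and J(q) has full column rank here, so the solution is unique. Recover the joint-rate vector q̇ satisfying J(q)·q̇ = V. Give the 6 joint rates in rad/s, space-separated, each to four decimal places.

o_n = [-1.1977, 1.2577, -0.6218]
J₁: ẑ×o_n = [-1.2577, -1.1977, 0.0000], ω = ẑ
J2: z=[0.3420, 0.9397, 0.0000] o=[-0.4135, 0.1505, 0.0000] → [-0.5843, 0.2127, 1.1156, 0.3420, 0.9397, 0.0000]
J3: z=[0.3420, 0.9397, 0.0000] o=[-0.9387, 0.8950, -0.0523] → [-0.5351, 0.1948, 0.3674, 0.3420, 0.9397, 0.0000]
J4: z=[-0.6288, 0.2289, 0.7431] o=[-1.1621, 1.4978, -0.4270] → [0.1338, -0.1488, 0.1591, -0.6288, 0.2289, 0.7431]
J5: z=[-0.5507, -0.8057, -0.2178] o=[-1.3104, 1.6453, -0.5979] → [-0.0652, -0.0377, 0.3042, -0.5507, -0.8057, -0.2178]
J6: z=[0.0890, -0.3162, 0.9445] o=[-1.1101, 1.0465, -0.8172] → [-0.2613, -0.1001, -0.0089, 0.0890, -0.3162, 0.9445]
q̇ = J⁺·V = [0.1100, 0.5370, -0.8800, 0.4380, -0.2560, 0.0880]

0.1100 0.5370 -0.8800 0.4380 -0.2560 0.0880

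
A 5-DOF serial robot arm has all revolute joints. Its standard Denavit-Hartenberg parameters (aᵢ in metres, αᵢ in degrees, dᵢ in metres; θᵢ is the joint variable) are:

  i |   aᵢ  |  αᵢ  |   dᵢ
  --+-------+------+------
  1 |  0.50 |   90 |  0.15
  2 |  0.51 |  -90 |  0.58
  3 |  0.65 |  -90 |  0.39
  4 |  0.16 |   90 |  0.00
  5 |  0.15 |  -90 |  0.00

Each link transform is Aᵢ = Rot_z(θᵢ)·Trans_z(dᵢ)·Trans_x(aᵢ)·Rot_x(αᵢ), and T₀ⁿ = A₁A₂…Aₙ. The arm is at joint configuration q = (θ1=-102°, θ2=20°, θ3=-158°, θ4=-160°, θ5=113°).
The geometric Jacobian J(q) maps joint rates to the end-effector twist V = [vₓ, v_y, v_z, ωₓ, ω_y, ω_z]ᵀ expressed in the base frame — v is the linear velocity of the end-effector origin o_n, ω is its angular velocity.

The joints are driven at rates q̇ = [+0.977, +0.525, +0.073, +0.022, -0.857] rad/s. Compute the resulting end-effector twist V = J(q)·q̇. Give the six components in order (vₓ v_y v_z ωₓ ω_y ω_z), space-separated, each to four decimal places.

0.1773 -0.8547 0.0370 -0.5269 0.6723 1.7122

o_n = [-0.9788, -0.2002, 0.5653]
J₁: ẑ×o_n = [0.2002, -0.9788, 0.0000], ω = ẑ
J2: z=[-0.9781, 0.2079, 0.0000] o=[-0.1040, -0.4891, 0.1500] → [0.0863, 0.4062, -0.1007, -0.9781, 0.2079, 0.0000]
J3: z=[0.0711, 0.3345, 0.9397] o=[-0.7709, -0.8373, 0.3244] → [-0.5181, -0.2125, 0.1149, 0.0711, 0.3345, 0.9397]
J4: z=[-0.9801, -0.1516, 0.1281] o=[-0.8636, -0.1022, 0.4848] → [0.0004, 0.0641, 0.0785, -0.9801, -0.1516, 0.1281]
J5: z=[-0.0035, -0.6325, -0.7746] o=[-0.8319, -0.2237, 0.5839] → [0.0300, 0.1138, -0.0930, -0.0035, -0.6325, -0.7746]
V = J·q̇ = [0.1773, -0.8547, 0.0370, -0.5269, 0.6723, 1.7122]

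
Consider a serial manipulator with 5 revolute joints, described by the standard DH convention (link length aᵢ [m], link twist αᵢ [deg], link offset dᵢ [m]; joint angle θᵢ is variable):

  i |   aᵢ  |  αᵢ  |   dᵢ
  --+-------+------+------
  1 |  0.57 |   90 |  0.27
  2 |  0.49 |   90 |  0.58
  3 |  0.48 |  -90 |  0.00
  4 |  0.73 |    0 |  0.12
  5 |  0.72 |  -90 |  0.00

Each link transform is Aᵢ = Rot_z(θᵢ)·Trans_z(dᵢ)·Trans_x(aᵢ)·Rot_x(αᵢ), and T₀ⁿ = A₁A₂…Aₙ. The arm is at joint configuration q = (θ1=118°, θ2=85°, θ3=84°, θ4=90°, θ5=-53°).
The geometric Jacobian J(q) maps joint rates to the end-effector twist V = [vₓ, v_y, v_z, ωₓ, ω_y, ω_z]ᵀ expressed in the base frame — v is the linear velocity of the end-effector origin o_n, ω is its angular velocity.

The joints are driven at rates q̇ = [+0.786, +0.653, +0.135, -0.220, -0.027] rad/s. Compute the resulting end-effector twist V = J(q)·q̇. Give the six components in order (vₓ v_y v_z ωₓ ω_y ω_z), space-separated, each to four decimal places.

0.1239 1.2470 -0.8567 0.4806 0.4321 1.0189

o_n = [1.7064, 0.2878, 0.8505]
J₁: ẑ×o_n = [-0.2878, 1.7064, 0.0000], ω = ẑ
J2: z=[0.8829, 0.4695, 0.0000] o=[-0.2676, 0.5033, 0.2700] → [0.2725, -0.5125, -1.1170, 0.8829, 0.4695, 0.0000]
J3: z=[-0.4677, 0.8796, -0.0872] o=[0.2245, 0.8133, 0.7581] → [0.0354, -0.0860, -1.0577, -0.4677, 0.8796, -0.0872]
J4: z=[0.1330, -0.0275, -0.9907] o=[0.6439, 1.0413, 0.8081] → [-0.7476, -1.0583, -0.0710, 0.1330, -0.0275, -0.9907]
J5: z=[0.1330, -0.0275, -0.9907] o=[1.0013, 0.3959, 0.7529] → [-0.1097, -0.7116, 0.0050, 0.1330, -0.0275, -0.9907]
V = J·q̇ = [0.1239, 1.2470, -0.8567, 0.4806, 0.4321, 1.0189]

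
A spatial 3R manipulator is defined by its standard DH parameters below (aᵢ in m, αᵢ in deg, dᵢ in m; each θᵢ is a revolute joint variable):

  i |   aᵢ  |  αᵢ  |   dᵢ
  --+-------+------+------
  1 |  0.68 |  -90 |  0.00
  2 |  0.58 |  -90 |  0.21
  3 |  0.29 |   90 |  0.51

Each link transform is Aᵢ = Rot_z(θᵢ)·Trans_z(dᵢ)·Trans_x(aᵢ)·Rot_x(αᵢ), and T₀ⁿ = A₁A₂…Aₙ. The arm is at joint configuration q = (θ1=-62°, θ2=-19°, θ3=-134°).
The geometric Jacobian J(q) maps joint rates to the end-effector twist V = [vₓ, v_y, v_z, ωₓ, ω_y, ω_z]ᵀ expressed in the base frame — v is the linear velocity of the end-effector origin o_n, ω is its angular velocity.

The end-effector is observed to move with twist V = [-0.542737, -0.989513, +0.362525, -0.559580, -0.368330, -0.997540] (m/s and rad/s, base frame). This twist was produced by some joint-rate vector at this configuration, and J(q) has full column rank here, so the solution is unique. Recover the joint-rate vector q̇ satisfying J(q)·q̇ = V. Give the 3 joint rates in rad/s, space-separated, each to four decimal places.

o_n = [0.9348, -0.8665, -0.3590]
J₁: ẑ×o_n = [0.8665, 0.9348, -0.0000], ω = ẑ
J2: z=[0.8829, 0.4695, 0.0000] o=[0.3192, -0.6004, 0.0000] → [-0.1685, 0.3170, -0.5240, 0.8829, 0.4695, 0.0000]
J3: z=[0.1528, -0.2875, -0.9455] o=[0.7621, -0.9860, 0.1888] → [0.2705, -0.0796, 0.0679, 0.1528, -0.2875, -0.9455]
q̇ = J⁺·V = [-0.8160, -0.6670, 0.1920]

-0.8160 -0.6670 0.1920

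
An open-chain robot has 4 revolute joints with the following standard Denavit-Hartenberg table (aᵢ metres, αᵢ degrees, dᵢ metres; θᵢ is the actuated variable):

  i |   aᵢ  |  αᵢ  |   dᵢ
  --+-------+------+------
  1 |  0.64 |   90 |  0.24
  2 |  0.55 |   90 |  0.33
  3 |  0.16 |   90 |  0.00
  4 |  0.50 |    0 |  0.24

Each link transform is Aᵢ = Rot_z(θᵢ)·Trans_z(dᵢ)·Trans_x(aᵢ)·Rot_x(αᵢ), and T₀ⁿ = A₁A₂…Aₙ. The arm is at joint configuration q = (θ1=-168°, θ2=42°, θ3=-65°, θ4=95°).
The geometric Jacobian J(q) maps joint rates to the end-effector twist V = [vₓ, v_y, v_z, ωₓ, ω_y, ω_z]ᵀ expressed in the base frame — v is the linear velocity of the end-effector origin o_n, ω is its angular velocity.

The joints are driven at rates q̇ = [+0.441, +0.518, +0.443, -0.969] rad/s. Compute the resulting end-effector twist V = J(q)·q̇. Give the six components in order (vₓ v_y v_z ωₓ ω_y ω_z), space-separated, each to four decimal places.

o_n = [-1.2551, -0.1410, 0.1252]
J₁: ẑ×o_n = [0.1410, -1.2551, 0.0000], ω = ẑ
J2: z=[-0.2079, 0.9781, 0.0000] o=[-0.6260, -0.1331, 0.2400] → [-0.1123, -0.0239, 0.6169, -0.2079, 0.9781, 0.0000]
J3: z=[-0.6545, -0.1391, -0.7431] o=[-1.0944, 0.1047, 0.6080] → [-0.1154, -0.1966, 0.1385, -0.6545, -0.1391, -0.7431]
J4: z=[0.7467, -0.2734, -0.6064] o=[-1.1134, -0.0475, 0.6533] → [0.0877, 0.4802, -0.1085, 0.7467, -0.2734, -0.6064]
V = J·q̇ = [-0.1321, -1.1182, 0.4860, -1.1212, 0.7099, 0.6994]

-0.1321 -1.1182 0.4860 -1.1212 0.7099 0.6994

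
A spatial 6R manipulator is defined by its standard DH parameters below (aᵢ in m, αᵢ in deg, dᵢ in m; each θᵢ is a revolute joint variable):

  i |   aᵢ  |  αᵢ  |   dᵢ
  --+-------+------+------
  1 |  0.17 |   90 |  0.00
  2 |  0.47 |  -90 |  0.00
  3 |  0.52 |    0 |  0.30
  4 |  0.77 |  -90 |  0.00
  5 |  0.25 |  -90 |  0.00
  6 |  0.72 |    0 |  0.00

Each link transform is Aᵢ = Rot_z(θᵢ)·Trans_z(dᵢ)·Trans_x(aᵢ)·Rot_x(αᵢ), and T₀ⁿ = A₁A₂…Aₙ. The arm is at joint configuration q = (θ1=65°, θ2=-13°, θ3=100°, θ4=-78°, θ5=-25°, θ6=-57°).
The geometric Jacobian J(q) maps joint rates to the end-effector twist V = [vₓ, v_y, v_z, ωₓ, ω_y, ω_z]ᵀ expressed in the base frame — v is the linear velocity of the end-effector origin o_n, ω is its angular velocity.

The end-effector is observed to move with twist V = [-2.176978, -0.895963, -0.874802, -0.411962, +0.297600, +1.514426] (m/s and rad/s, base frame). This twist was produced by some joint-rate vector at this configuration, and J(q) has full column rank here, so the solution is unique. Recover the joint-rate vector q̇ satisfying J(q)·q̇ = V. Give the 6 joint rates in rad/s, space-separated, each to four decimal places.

0.6230 -0.7140 0.1650 0.3390 -0.1590 -0.4260

o_n = [-0.7250, 2.1802, 0.2402]
J₁: ẑ×o_n = [-2.1802, -0.7250, 0.0000], ω = ẑ
J2: z=[0.9063, -0.4226, 0.0000] o=[0.0718, 0.1541, 0.0000] → [-0.1015, -0.2177, 1.4995, 0.9063, -0.4226, 0.0000]
J3: z=[0.0951, 0.2039, 0.9744] o=[0.2654, 0.5691, -0.1057] → [-1.4992, -0.9979, 0.3551, 0.0951, 0.2039, 0.9744]
J4: z=[0.0951, 0.2039, 0.9744] o=[-0.2074, 0.7670, 0.2069] → [-1.3702, -0.5075, 0.2399, 0.0951, 0.2039, 0.9744]
J5: z=[-0.9946, 0.0610, 0.0843] o=[-0.1748, 1.5193, 0.0463] → [-0.0439, 0.1465, -0.6237, -0.9946, 0.0610, 0.0843]
J6: z=[-0.0683, 0.2282, -0.9712] o=[-0.1552, 1.7623, 0.1020] → [0.4374, 0.5628, 0.1015, -0.0683, 0.2282, -0.9712]
q̇ = J⁺·V = [0.6230, -0.7140, 0.1650, 0.3390, -0.1590, -0.4260]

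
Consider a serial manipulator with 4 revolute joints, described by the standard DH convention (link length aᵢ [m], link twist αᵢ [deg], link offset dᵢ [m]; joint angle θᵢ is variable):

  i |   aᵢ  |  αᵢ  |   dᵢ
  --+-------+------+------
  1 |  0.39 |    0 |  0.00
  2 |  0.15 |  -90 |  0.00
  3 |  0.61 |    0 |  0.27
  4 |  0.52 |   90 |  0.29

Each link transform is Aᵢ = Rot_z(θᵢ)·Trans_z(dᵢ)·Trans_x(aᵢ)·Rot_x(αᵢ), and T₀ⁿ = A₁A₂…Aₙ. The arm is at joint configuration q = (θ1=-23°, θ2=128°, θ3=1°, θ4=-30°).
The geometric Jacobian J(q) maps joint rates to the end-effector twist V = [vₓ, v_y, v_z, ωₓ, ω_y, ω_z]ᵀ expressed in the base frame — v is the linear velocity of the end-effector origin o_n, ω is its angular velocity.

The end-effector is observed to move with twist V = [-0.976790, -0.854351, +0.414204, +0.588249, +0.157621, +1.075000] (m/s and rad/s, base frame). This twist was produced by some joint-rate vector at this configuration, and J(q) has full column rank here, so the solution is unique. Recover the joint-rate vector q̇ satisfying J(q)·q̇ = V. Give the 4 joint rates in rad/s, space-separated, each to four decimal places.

o_n = [-0.4963, 0.8760, 0.2415]
J₁: ẑ×o_n = [-0.8760, -0.4963, 0.0000], ω = ẑ
J2: z=[0.0000, 0.0000, 1.0000] o=[0.3590, -0.1524, 0.0000] → [-1.0284, -0.8553, 0.0000, 0.0000, 0.0000, 1.0000]
J3: z=[-0.9659, -0.2588, 0.0000] o=[0.3202, -0.0075, 0.0000] → [-0.0625, 0.2332, -1.0647, -0.9659, -0.2588, 0.0000]
J4: z=[-0.9659, -0.2588, 0.0000] o=[-0.0985, 0.5117, -0.0106] → [-0.0652, 0.2435, -0.4548, -0.9659, -0.2588, 0.0000]
q̇ = J⁺·V = [0.5880, 0.4870, -0.2250, -0.3840]

0.5880 0.4870 -0.2250 -0.3840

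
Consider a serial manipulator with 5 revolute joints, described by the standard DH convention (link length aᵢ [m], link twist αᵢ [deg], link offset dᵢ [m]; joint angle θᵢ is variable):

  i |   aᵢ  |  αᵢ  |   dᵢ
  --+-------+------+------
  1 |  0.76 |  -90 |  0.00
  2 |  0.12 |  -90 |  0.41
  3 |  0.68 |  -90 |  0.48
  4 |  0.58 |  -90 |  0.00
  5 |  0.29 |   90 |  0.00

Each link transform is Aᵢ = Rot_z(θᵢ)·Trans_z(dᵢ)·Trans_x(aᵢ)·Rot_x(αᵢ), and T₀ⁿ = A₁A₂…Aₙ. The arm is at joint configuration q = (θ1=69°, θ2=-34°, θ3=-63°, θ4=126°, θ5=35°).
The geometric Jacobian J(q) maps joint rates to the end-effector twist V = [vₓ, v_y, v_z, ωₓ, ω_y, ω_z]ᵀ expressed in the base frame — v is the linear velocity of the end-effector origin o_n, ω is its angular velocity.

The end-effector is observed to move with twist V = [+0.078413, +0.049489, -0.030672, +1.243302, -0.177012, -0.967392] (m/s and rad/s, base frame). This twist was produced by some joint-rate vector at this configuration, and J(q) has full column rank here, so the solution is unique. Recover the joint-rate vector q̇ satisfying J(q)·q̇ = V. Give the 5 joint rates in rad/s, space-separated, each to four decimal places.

o_n = [-0.3647, 0.9007, 0.1853]
J₁: ẑ×o_n = [-0.9007, -0.3647, 0.0000], ω = ẑ
J2: z=[-0.9336, 0.3584, 0.0000] o=[0.2724, 0.7095, 0.0000] → [0.0664, 0.1730, 0.0498, -0.9336, 0.3584, 0.0000]
J3: z=[0.2004, 0.5221, -0.8290] o=[-0.0748, 0.9493, 0.0671] → [0.0214, 0.2167, 0.1416, 0.2004, 0.5221, -0.8290]
J4: z=[0.6886, 0.5269, 0.4982] o=[-0.4525, 1.6560, -0.1582] → [0.5573, -0.1927, -0.5663, 0.6886, 0.5269, 0.4982]
J5: z=[0.6816, -0.2357, -0.6927] o=[-0.3089, 1.1824, 0.1443] → [-0.2047, 0.0107, -0.2051, 0.6816, -0.2357, -0.6927]
q̇ = J⁺·V = [-0.2520, -0.9700, 0.5300, -0.0340, 0.3740]

-0.2520 -0.9700 0.5300 -0.0340 0.3740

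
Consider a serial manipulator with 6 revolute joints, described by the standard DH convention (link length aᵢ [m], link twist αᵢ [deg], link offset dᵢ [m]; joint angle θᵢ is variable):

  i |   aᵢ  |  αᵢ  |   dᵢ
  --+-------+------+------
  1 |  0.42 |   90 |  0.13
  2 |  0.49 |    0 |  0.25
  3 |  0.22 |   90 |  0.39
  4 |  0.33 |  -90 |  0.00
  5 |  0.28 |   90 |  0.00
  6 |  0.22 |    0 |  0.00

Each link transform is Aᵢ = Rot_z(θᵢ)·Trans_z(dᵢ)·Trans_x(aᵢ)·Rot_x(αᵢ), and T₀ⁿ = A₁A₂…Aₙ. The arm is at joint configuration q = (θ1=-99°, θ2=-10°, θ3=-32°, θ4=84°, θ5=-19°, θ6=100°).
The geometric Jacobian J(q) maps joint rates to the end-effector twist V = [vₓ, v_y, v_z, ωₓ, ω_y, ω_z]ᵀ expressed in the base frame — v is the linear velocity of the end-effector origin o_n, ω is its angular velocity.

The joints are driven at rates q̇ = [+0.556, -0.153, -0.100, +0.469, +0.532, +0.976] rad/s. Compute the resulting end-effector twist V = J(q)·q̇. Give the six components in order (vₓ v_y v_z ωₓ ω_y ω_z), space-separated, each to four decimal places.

o_n = [-1.3435, -0.6950, -0.0557]
J₁: ẑ×o_n = [0.6950, -1.3435, 0.0000], ω = ẑ
J2: z=[-0.9877, 0.1564, 0.0000] o=[-0.0657, -0.4148, 0.1300] → [-0.0290, -0.1834, 0.4766, -0.9877, 0.1564, 0.0000]
J3: z=[-0.9877, 0.1564, 0.0000] o=[-0.3881, -0.8523, 0.0449] → [-0.0157, -0.0994, -0.0059, -0.9877, 0.1564, 0.0000]
J4: z=[0.1047, 0.6609, -0.7431] o=[-0.7989, -0.9528, -0.1023] → [0.2224, 0.3998, 0.3869, 0.1047, 0.6609, -0.7431]
J5: z=[0.0124, 0.7463, 0.6655] o=[-1.1270, -0.9268, -0.1254] → [-0.1022, -0.1449, 0.1644, 0.0124, 0.7463, 0.6655]
J6: z=[0.4227, 0.5992, -0.6799] o=[-1.3808, -0.8457, -0.2116] → [0.1959, -0.0913, 0.0413, 0.4227, 0.5992, -0.6799]
V = J·q̇ = [0.6335, -0.6876, 0.2369, 0.7181, 1.2523, -0.1021]

0.6335 -0.6876 0.2369 0.7181 1.2523 -0.1021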